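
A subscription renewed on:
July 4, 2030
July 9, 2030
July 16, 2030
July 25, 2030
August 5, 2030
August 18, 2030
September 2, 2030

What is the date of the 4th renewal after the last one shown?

Gaps: 5, 7, 9, 11, 13, 15 days — each gap is 2 larger than the previous one.
Next gap: 17 days. September 2, 2030 + 17 days = September 19, 2030.
Next gap: 19 days. September 19, 2030 + 19 days = October 8, 2030.
Next gap: 21 days. October 8, 2030 + 21 days = October 29, 2030.
Next gap: 23 days. October 29, 2030 + 23 days = November 21, 2030.

November 21, 2030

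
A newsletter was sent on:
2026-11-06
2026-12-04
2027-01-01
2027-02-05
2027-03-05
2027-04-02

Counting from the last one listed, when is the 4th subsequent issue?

2027-08-06

All dates are Fridays, 28, 28, 35, 28, 28 days apart.
Specifically, the 1st Friday of each month.
1st Friday of May 2027: 2027-05-07.
1st Friday of June 2027: 2027-06-04.
1st Friday of July 2027: 2027-07-02.
August 2027 — 1st Friday is 2027-08-06.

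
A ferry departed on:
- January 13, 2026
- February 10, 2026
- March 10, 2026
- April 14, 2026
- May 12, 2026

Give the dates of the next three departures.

Gaps: 28, 28, 35, 28 days — a mix of 28 and 35. Every date is a Tuesday.
Each is the 2nd Tuesday of its month.
June 2026 — 2nd Tuesday is June 9, 2026.
2nd Tuesday of July 2026: July 14, 2026.
August 2026 — 2nd Tuesday is August 11, 2026.

June 9, 2026; July 14, 2026; August 11, 2026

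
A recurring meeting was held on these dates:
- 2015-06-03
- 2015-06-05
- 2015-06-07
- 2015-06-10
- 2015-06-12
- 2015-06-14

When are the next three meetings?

2015-06-17, 2015-06-19, 2015-06-21

Every event lands on a Wednesday or Friday or Sunday (gaps cycle 2, 2, 3, 2, 2).
So the schedule is: every Wednesday, Friday and Sunday.
The following Wednesday is 2015-06-17.
The following Friday is 2015-06-19.
Next Sunday: 2015-06-21.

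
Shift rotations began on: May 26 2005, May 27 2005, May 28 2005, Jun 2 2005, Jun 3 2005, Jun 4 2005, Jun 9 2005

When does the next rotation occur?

Gaps: 1, 1, 5, 1, 1, 5 days — not constant, but cyclic with period 3.
The events fall on every Thursday, Friday and Saturday.
Next Friday: Jun 10 2005.

Jun 10 2005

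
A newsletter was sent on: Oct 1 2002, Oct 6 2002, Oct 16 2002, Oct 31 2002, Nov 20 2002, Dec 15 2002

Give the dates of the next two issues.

Jan 14 2003, Feb 18 2003

Gaps: 5, 10, 15, 20, 25 days — each gap is 5 larger than the previous one.
Next gap: 30 days. Dec 15 2002 + 30 days = Jan 14 2003.
Next gap: 35 days. Jan 14 2003 + 35 days = Feb 18 2003.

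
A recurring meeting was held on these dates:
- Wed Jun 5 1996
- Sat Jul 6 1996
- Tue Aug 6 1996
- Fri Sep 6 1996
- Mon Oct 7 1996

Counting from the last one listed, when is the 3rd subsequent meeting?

The spacing is 31, 31, 31, 31 days — always 31 days.
Mon Oct 7 1996 + 31 days = Thu Nov 7 1996.
Thu Nov 7 1996 + 31 days = Sun Dec 8 1996.
Sun Dec 8 1996 + 31 days = Wed Jan 8 1997.

Wed Jan 8 1997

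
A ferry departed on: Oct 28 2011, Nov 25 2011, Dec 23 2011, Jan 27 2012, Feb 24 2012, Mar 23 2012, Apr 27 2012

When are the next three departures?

All dates are Fridays, 28, 28, 35, 28, 28, 35 days apart.
Specifically, the 4th Friday of each month.
4th Friday of May 2012: May 25 2012.
4th Friday of June 2012: Jun 22 2012.
4th Friday of July 2012: Jul 27 2012.

May 25 2012, Jun 22 2012, Jul 27 2012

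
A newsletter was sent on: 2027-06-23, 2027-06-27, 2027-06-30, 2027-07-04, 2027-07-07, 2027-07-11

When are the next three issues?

2027-07-14, 2027-07-18, 2027-07-21

Every event lands on a Wednesday or Sunday (gaps cycle 4, 3, 4, 3, 4).
So the schedule is: every Wednesday and Sunday.
Next Wednesday: 2027-07-14.
The following Sunday is 2027-07-18.
Next Wednesday: 2027-07-21.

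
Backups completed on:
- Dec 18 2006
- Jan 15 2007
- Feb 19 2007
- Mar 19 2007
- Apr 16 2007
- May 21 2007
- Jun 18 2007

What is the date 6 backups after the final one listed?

All dates are Mondays, 28, 35, 28, 28, 35, 28 days apart.
Specifically, the 3rd Monday of each month.
July 2007 — 3rd Monday is Jul 16 2007.
3rd Monday of August 2007: Aug 20 2007.
September 2007 — 3rd Monday is Sep 17 2007.
October 2007 — 3rd Monday is Oct 15 2007.
November 2007 — 3rd Monday is Nov 19 2007.
3rd Monday of December 2007: Dec 17 2007.

Dec 17 2007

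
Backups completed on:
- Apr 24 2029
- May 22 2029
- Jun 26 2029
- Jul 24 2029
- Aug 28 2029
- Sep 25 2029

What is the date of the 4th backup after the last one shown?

These are Tuesdays at 28- or 35-day spacing (28, 35, 28, 35, 28).
The pattern: 4th Tuesday of the month.
October 2029 — 4th Tuesday is Oct 23 2029.
November 2029 — 4th Tuesday is Nov 27 2029.
December 2029 — 4th Tuesday is Dec 25 2029.
4th Tuesday of January 2030: Jan 22 2030.

Jan 22 2030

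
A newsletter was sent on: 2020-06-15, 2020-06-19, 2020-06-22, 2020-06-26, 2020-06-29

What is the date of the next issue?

2020-07-03

The gap pattern 4, 3, 4, 3 repeats every 2 events.
These are the Mondays and Fridays of each week.
Next Friday: 2020-07-03.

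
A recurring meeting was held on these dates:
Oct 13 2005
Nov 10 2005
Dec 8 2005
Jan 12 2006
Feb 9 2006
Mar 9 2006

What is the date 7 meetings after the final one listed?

Oct 12 2006

These are Thursdays at 28- or 35-day spacing (28, 28, 35, 28, 28).
The pattern: 2nd Thursday of the month.
2nd Thursday of April 2006: Apr 13 2006.
2nd Thursday of May 2006: May 11 2006.
2nd Thursday of June 2006: Jun 8 2006.
2nd Thursday of July 2006: Jul 13 2006.
2nd Thursday of August 2006: Aug 10 2006.
2nd Thursday of September 2006: Sep 14 2006.
2nd Thursday of October 2006: Oct 12 2006.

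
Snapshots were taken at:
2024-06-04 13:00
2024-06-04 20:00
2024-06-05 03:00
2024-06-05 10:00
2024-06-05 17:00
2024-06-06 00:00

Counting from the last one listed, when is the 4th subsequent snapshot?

2024-06-07 04:00

The interval is a steady 7 hours (7, 7, 7, 7, 7).
2024-06-06 00:00 + 7 h = 2024-06-06 07:00.
2024-06-06 07:00 + 7 h = 2024-06-06 14:00.
2024-06-06 14:00 + 7 h = 2024-06-06 21:00.
2024-06-06 21:00 + 7 h = 2024-06-07 04:00.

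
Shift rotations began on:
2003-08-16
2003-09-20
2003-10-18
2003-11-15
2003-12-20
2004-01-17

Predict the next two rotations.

These are Saturdays at 28- or 35-day spacing (35, 28, 28, 35, 28).
The pattern: 3rd Saturday of the month.
3rd Saturday of February 2004: 2004-02-21.
3rd Saturday of March 2004: 2004-03-20.

2004-02-21, 2004-03-20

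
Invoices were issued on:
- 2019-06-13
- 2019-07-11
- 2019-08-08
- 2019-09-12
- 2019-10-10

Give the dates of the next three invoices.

All dates are Thursdays, 28, 28, 35, 28 days apart.
Specifically, the 2nd Thursday of each month.
2nd Thursday of November 2019: 2019-11-14.
2nd Thursday of December 2019: 2019-12-12.
January 2020 — 2nd Thursday is 2020-01-09.

2019-11-14, 2019-12-12, 2020-01-09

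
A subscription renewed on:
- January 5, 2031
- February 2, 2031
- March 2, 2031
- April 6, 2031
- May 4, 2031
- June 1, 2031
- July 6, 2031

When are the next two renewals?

Gaps: 28, 28, 35, 28, 28, 35 days — a mix of 28 and 35. Every date is a Sunday.
Each is the 1st Sunday of its month.
August 2031 — 1st Sunday is August 3, 2031.
September 2031 — 1st Sunday is September 7, 2031.

August 3, 2031; September 7, 2031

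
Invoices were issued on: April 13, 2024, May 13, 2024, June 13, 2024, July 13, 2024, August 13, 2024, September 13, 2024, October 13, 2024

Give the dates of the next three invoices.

Gaps: 30, 31, 30, 31, 31, 30 days — not constant. Every event is on the 13th of the month.
Pattern: the 13th of each month.
November 2024: November 13, 2024.
December 2024: December 13, 2024.
January 2025: January 13, 2025.

November 13, 2024; December 13, 2024; January 13, 2025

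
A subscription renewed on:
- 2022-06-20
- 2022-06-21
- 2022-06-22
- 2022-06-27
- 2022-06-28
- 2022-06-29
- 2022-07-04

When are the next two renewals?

Every event lands on a Monday or Tuesday or Wednesday (gaps cycle 1, 1, 5, 1, 1, 5).
So the schedule is: every Monday, Tuesday and Wednesday.
The following Tuesday is 2022-07-05.
Next Wednesday: 2022-07-06.

2022-07-05, 2022-07-06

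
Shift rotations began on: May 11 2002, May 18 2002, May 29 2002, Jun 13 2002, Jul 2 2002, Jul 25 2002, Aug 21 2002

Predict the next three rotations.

Sep 21 2002, Oct 26 2002, Dec 4 2002

Gaps: 7, 11, 15, 19, 23, 27 days — each gap is 4 larger than the previous one.
Next gap: 31 days. Aug 21 2002 + 31 days = Sep 21 2002.
Next gap: 35 days. Sep 21 2002 + 35 days = Oct 26 2002.
Next gap: 39 days. Oct 26 2002 + 39 days = Dec 4 2002.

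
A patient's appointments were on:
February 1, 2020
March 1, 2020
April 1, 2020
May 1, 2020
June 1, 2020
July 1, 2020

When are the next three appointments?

Each date is the 1st; the gaps (29, 31, 30, 31, 30) track the month lengths.
The rule is the 1st of each month.
August 2020: August 1, 2020.
Next: September 2020 → September 1, 2020.
October 2020: October 1, 2020.

August 1, 2020; September 1, 2020; October 1, 2020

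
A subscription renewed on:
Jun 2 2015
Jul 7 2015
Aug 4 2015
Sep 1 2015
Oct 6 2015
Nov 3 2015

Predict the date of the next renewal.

All dates are Tuesdays, 35, 28, 28, 35, 28 days apart.
Specifically, the 1st Tuesday of each month.
1st Tuesday of December 2015: Dec 1 2015.

Dec 1 2015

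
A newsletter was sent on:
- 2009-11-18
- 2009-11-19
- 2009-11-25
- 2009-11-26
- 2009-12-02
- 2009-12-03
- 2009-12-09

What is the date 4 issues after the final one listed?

Gaps: 1, 6, 1, 6, 1, 6 days — not constant, but cyclic with period 2.
The events fall on every Wednesday and Thursday.
The following Thursday is 2009-12-10.
Next Wednesday: 2009-12-16.
The following Thursday is 2009-12-17.
Next Wednesday: 2009-12-23.

2009-12-23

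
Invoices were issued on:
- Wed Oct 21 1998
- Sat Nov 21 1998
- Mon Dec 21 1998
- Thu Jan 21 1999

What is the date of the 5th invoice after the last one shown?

Mon Jun 21 1999

Gaps: 31, 30, 31 days — not constant. Every event is on the 21st of the month.
Pattern: the 21st of each month.
February 1999: Sun Feb 21 1999.
March 1999: Sun Mar 21 1999.
April 1999: Wed Apr 21 1999.
Next: May 1999 → Fri May 21 1999.
Next: June 1999 → Mon Jun 21 1999.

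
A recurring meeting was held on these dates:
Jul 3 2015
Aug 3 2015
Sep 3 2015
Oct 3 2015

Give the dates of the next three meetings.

Nov 3 2015, Dec 3 2015, Jan 3 2016

Gaps: 31, 31, 30 days — not constant. Every event is on the 3rd of the month.
Pattern: the 3rd of each month.
Next: November 2015 → Nov 3 2015.
Next: December 2015 → Dec 3 2015.
Next: January 2016 → Jan 3 2016.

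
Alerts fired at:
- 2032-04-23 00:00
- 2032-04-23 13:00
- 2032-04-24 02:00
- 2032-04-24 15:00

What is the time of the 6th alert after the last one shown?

Gaps: 13, 13, 13 hours — each event is 13 hours after the previous one.
2032-04-24 15:00 + 13 h = 2032-04-25 04:00.
2032-04-25 04:00 + 13 h = 2032-04-25 17:00.
2032-04-25 17:00 + 13 h = 2032-04-26 06:00.
2032-04-26 06:00 + 13 h = 2032-04-26 19:00.
2032-04-26 19:00 + 13 h = 2032-04-27 08:00.
2032-04-27 08:00 + 13 h = 2032-04-27 21:00.

2032-04-27 21:00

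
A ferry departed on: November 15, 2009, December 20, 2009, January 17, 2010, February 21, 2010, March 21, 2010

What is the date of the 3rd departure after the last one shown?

All dates are Sundays, 35, 28, 35, 28 days apart.
Specifically, the 3rd Sunday of each month.
3rd Sunday of April 2010: April 18, 2010.
May 2010 — 3rd Sunday is May 16, 2010.
3rd Sunday of June 2010: June 20, 2010.

June 20, 2010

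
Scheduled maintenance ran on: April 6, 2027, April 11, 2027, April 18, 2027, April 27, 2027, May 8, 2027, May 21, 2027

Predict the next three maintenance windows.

Gaps: 5, 7, 9, 11, 13 days — each gap is 2 larger than the previous one.
Next gap: 15 days. May 21, 2027 + 15 days = June 5, 2027.
Next gap: 17 days. June 5, 2027 + 17 days = June 22, 2027.
Next gap: 19 days. June 22, 2027 + 19 days = July 11, 2027.

June 5, 2027; June 22, 2027; July 11, 2027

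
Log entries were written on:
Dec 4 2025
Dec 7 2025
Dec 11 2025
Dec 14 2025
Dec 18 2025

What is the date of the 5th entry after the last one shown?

Gaps: 3, 4, 3, 4 days — not constant, but cyclic with period 2.
The events fall on every Thursday and Sunday.
The following Sunday is Dec 21 2025.
The following Thursday is Dec 25 2025.
The following Sunday is Dec 28 2025.
The following Thursday is Jan 1 2026.
The following Sunday is Jan 4 2026.

Jan 4 2026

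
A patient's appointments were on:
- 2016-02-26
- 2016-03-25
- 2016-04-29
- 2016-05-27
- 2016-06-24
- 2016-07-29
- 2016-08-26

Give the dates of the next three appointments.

Every date is a Friday; gaps 28, 35, 28, 28, 35, 28 days.
Each is the last Friday of its month (at least one falls on the 29th or later, ruling out '4th Friday').
Last Friday of September 2016: 2016-09-30.
Last Friday of October 2016: 2016-10-28.
Last Friday of November 2016: 2016-11-25.

2016-09-30, 2016-10-28, 2016-11-25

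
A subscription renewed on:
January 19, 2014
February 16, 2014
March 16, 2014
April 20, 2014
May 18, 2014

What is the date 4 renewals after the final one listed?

All dates are Sundays, 28, 28, 35, 28 days apart.
Specifically, the 3rd Sunday of each month.
3rd Sunday of June 2014: June 15, 2014.
July 2014 — 3rd Sunday is July 20, 2014.
August 2014 — 3rd Sunday is August 17, 2014.
3rd Sunday of September 2014: September 21, 2014.

September 21, 2014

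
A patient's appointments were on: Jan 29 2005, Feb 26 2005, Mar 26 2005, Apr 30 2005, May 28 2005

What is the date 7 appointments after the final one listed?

Dec 31 2005

Every date is a Saturday; gaps 28, 28, 35, 28 days.
Each is the last Saturday of its month (at least one falls on the 29th or later, ruling out '4th Saturday').
Last Saturday of June 2005: Jun 25 2005.
July 2005 ends with Saturday Jul 30 2005.
August 2005 ends with Saturday Aug 27 2005.
Last Saturday of September 2005: Sep 24 2005.
October 2005 ends with Saturday Oct 29 2005.
November 2005 ends with Saturday Nov 26 2005.
December 2005 ends with Saturday Dec 31 2005.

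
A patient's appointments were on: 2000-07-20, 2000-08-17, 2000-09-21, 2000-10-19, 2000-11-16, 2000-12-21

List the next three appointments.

2001-01-18, 2001-02-15, 2001-03-15

All dates are Thursdays, 28, 35, 28, 28, 35 days apart.
Specifically, the 3rd Thursday of each month.
3rd Thursday of January 2001: 2001-01-18.
February 2001 — 3rd Thursday is 2001-02-15.
3rd Thursday of March 2001: 2001-03-15.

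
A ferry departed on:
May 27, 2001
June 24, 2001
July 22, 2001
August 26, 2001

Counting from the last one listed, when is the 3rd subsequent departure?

These are Sundays at 28- or 35-day spacing (28, 28, 35).
The pattern: 4th Sunday of the month.
September 2001 — 4th Sunday is September 23, 2001.
4th Sunday of October 2001: October 28, 2001.
November 2001 — 4th Sunday is November 25, 2001.

November 25, 2001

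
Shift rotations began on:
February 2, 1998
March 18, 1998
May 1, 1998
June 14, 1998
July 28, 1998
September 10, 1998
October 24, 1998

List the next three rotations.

Gaps between consecutive events: 44, 44, 44, 44, 44, 44 days — a constant 44-day interval.
October 24, 1998 + 44 days = December 7, 1998.
December 7, 1998 + 44 days = January 20, 1999.
January 20, 1999 + 44 days = March 5, 1999.

December 7, 1998; January 20, 1999; March 5, 1999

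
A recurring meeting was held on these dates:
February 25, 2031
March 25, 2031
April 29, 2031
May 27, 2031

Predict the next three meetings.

These are Tuesdays with 28, 35, 28-day gaps.
Each is the final Tuesday of its month — April 29, 2031 is past the 28th, so '4th Tuesday' doesn't fit.
Last Tuesday of June 2031: June 24, 2031.
Last Tuesday of July 2031: July 29, 2031.
August 2031 ends with Tuesday August 26, 2031.

June 24, 2031; July 29, 2031; August 26, 2031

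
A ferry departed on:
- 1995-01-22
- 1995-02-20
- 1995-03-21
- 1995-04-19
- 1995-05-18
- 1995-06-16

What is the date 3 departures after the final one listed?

Every event comes 29 days after the last (29, 29, 29, 29, 29).
1995-06-16 + 29 days = 1995-07-15.
1995-07-15 + 29 days = 1995-08-13.
1995-08-13 + 29 days = 1995-09-11.

1995-09-11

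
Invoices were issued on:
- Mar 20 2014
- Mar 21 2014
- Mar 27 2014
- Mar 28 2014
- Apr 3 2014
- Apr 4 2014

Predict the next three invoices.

Every event lands on a Thursday or Friday (gaps cycle 1, 6, 1, 6, 1).
So the schedule is: every Thursday and Friday.
The following Thursday is Apr 10 2014.
The following Friday is Apr 11 2014.
Next Thursday: Apr 17 2014.

Apr 10 2014, Apr 11 2014, Apr 17 2014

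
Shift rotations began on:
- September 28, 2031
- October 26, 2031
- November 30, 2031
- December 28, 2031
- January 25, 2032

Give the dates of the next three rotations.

Every date is a Sunday; gaps 28, 35, 28, 28 days.
Each is the last Sunday of its month (at least one falls on the 29th or later, ruling out '4th Sunday').
February 2032 ends with Sunday February 29, 2032.
March 2032 ends with Sunday March 28, 2032.
Last Sunday of April 2032: April 25, 2032.

February 29, 2032; March 28, 2032; April 25, 2032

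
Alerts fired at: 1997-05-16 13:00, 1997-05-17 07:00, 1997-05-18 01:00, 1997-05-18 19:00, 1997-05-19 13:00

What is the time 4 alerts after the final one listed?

1997-05-22 13:00

Spacing: 18, 18, 18, 18 h — constant 18 h.
1997-05-19 13:00 + 18 h = 1997-05-20 07:00.
1997-05-20 07:00 + 18 h = 1997-05-21 01:00.
1997-05-21 01:00 + 18 h = 1997-05-21 19:00.
1997-05-21 19:00 + 18 h = 1997-05-22 13:00.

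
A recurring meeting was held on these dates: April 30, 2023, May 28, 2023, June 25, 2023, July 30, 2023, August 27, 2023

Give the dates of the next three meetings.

September 24, 2023; October 29, 2023; November 26, 2023

Every date is a Sunday; gaps 28, 28, 35, 28 days.
Each is the last Sunday of its month (at least one falls on the 29th or later, ruling out '4th Sunday').
September 2023 ends with Sunday September 24, 2023.
Last Sunday of October 2023: October 29, 2023.
Last Sunday of November 2023: November 26, 2023.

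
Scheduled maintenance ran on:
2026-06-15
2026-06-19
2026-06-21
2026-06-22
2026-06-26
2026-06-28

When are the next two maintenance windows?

2026-06-29, 2026-07-03

Every event lands on a Monday or Friday or Sunday (gaps cycle 4, 2, 1, 4, 2).
So the schedule is: every Monday, Friday and Sunday.
Next Monday: 2026-06-29.
The following Friday is 2026-07-03.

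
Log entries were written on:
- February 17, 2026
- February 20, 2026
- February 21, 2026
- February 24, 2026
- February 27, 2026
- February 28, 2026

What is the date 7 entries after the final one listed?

The gap pattern 3, 1, 3, 3, 1 repeats every 3 events.
These are the Tuesdays, Fridays and Saturdays of each week.
Next Tuesday: March 3, 2026.
The following Friday is March 6, 2026.
Next Saturday: March 7, 2026.
The following Tuesday is March 10, 2026.
Next Friday: March 13, 2026.
Next Saturday: March 14, 2026.
The following Tuesday is March 17, 2026.

March 17, 2026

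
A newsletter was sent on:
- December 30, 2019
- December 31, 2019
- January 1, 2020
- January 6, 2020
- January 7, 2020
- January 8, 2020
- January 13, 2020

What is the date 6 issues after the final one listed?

Every event lands on a Monday or Tuesday or Wednesday (gaps cycle 1, 1, 5, 1, 1, 5).
So the schedule is: every Monday, Tuesday and Wednesday.
The following Tuesday is January 14, 2020.
Next Wednesday: January 15, 2020.
Next Monday: January 20, 2020.
Next Tuesday: January 21, 2020.
The following Wednesday is January 22, 2020.
Next Monday: January 27, 2020.

January 27, 2020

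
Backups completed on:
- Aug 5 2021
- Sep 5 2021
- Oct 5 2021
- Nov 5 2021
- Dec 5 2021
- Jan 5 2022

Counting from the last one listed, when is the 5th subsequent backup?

Jun 5 2022

The day-of-month is always 5 (31, 30, 31, 30, 31 days between events).
So this recurs on the 5th of each month.
Next: February 2022 → Feb 5 2022.
Next: March 2022 → Mar 5 2022.
April 2022: Apr 5 2022.
Next: May 2022 → May 5 2022.
Next: June 2022 → Jun 5 2022.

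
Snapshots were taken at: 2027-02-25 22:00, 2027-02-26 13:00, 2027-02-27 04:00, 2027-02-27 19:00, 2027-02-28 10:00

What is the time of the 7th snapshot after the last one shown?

Gaps: 15, 15, 15, 15 hours — each event is 15 hours after the previous one.
2027-02-28 10:00 + 15 h = 2027-03-01 01:00.
2027-03-01 01:00 + 15 h = 2027-03-01 16:00.
2027-03-01 16:00 + 15 h = 2027-03-02 07:00.
2027-03-02 07:00 + 15 h = 2027-03-02 22:00.
2027-03-02 22:00 + 15 h = 2027-03-03 13:00.
2027-03-03 13:00 + 15 h = 2027-03-04 04:00.
2027-03-04 04:00 + 15 h = 2027-03-04 19:00.

2027-03-04 19:00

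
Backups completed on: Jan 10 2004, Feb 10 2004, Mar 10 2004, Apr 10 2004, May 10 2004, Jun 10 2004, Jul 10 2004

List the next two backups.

The day-of-month is always 10 (31, 29, 31, 30, 31, 30 days between events).
So this recurs on the 10th of each month.
Next: August 2004 → Aug 10 2004.
Next: September 2004 → Sep 10 2004.

Aug 10 2004, Sep 10 2004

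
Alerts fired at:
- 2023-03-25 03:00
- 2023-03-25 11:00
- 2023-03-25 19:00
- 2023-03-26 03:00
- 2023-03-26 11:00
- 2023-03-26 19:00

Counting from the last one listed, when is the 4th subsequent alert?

2023-03-28 03:00

The interval is a steady 8 hours (8, 8, 8, 8, 8).
2023-03-26 19:00 + 8 h = 2023-03-27 03:00.
2023-03-27 03:00 + 8 h = 2023-03-27 11:00.
2023-03-27 11:00 + 8 h = 2023-03-27 19:00.
2023-03-27 19:00 + 8 h = 2023-03-28 03:00.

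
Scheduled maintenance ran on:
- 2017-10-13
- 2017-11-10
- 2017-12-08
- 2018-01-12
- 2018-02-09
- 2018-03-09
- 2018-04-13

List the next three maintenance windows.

These are Fridays at 28- or 35-day spacing (28, 28, 35, 28, 28, 35).
The pattern: 2nd Friday of the month.
May 2018 — 2nd Friday is 2018-05-11.
2nd Friday of June 2018: 2018-06-08.
July 2018 — 2nd Friday is 2018-07-13.

2018-05-11, 2018-06-08, 2018-07-13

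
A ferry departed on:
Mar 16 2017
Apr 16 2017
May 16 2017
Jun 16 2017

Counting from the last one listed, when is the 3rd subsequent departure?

Each date is the 16th; the gaps (31, 30, 31) track the month lengths.
The rule is the 16th of each month.
July 2017: Jul 16 2017.
Next: August 2017 → Aug 16 2017.
September 2017: Sep 16 2017.

Sep 16 2017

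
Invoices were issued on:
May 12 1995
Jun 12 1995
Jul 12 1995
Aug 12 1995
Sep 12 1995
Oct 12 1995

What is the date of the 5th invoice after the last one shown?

Mar 12 1996

Gaps: 31, 30, 31, 31, 30 days — not constant. Every event is on the 12th of the month.
Pattern: the 12th of each month.
Next: November 1995 → Nov 12 1995.
Next: December 1995 → Dec 12 1995.
Next: January 1996 → Jan 12 1996.
February 1996: Feb 12 1996.
March 1996: Mar 12 1996.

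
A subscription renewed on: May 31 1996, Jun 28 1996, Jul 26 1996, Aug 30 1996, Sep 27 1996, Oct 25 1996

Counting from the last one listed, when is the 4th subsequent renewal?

Feb 28 1997

These are Fridays with 28, 28, 35, 28, 28-day gaps.
Each is the final Friday of its month — May 31 1996 is past the 28th, so '4th Friday' doesn't fit.
Last Friday of November 1996: Nov 29 1996.
Last Friday of December 1996: Dec 27 1996.
January 1997 ends with Friday Jan 31 1997.
Last Friday of February 1997: Feb 28 1997.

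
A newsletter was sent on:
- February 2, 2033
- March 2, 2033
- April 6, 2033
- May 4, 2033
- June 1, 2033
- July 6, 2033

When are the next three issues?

August 3, 2033; September 7, 2033; October 5, 2033

These are Wednesdays at 28- or 35-day spacing (28, 35, 28, 28, 35).
The pattern: 1st Wednesday of the month.
1st Wednesday of August 2033: August 3, 2033.
September 2033 — 1st Wednesday is September 7, 2033.
1st Wednesday of October 2033: October 5, 2033.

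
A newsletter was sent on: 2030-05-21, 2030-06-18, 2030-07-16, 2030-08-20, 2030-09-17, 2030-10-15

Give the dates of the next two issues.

All dates are Tuesdays, 28, 28, 35, 28, 28 days apart.
Specifically, the 3rd Tuesday of each month.
3rd Tuesday of November 2030: 2030-11-19.
3rd Tuesday of December 2030: 2030-12-17.

2030-11-19, 2030-12-17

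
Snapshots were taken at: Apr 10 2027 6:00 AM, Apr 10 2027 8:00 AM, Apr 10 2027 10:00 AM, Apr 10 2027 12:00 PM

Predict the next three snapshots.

Apr 10 2027 2:00 PM, Apr 10 2027 4:00 PM, Apr 10 2027 6:00 PM

The interval is a steady 2 hours (2, 2, 2).
Apr 10 2027 12:00 PM + 2 h = Apr 10 2027 2:00 PM.
Apr 10 2027 2:00 PM + 2 h = Apr 10 2027 4:00 PM.
Apr 10 2027 4:00 PM + 2 h = Apr 10 2027 6:00 PM.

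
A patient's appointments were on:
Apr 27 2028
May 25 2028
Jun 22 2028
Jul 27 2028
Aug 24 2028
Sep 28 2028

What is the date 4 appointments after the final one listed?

Jan 25 2029

These are Thursdays at 28- or 35-day spacing (28, 28, 35, 28, 35).
The pattern: 4th Thursday of the month.
4th Thursday of October 2028: Oct 26 2028.
4th Thursday of November 2028: Nov 23 2028.
4th Thursday of December 2028: Dec 28 2028.
4th Thursday of January 2029: Jan 25 2029.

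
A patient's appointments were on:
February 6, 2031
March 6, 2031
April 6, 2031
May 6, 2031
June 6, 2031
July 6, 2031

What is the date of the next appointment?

Gaps: 28, 31, 30, 31, 30 days — not constant. Every event is on the 6th of the month.
Pattern: the 6th of each month.
Next: August 2031 → August 6, 2031.

August 6, 2031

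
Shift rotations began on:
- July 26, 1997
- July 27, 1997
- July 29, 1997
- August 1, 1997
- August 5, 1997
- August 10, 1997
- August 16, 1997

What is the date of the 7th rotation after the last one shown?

October 25, 1997

Gaps: 1, 2, 3, 4, 5, 6 days — each gap is 1 larger than the previous one.
Next gap: 7 days. August 16, 1997 + 7 days = August 23, 1997.
Next gap: 8 days. August 23, 1997 + 8 days = August 31, 1997.
Next gap: 9 days. August 31, 1997 + 9 days = September 9, 1997.
Next gap: 10 days. September 9, 1997 + 10 days = September 19, 1997.
Next gap: 11 days. September 19, 1997 + 11 days = September 30, 1997.
Next gap: 12 days. September 30, 1997 + 12 days = October 12, 1997.
Next gap: 13 days. October 12, 1997 + 13 days = October 25, 1997.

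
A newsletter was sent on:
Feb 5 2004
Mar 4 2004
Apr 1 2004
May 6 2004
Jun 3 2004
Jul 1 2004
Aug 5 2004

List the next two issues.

Gaps: 28, 28, 35, 28, 28, 35 days — a mix of 28 and 35. Every date is a Thursday.
Each is the 1st Thursday of its month.
September 2004 — 1st Thursday is Sep 2 2004.
1st Thursday of October 2004: Oct 7 2004.

Sep 2 2004, Oct 7 2004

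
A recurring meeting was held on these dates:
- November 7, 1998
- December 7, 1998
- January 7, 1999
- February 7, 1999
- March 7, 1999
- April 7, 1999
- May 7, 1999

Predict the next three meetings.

The day-of-month is always 7 (30, 31, 31, 28, 31, 30 days between events).
So this recurs on the 7th of each month.
June 1999: June 7, 1999.
Next: July 1999 → July 7, 1999.
August 1999: August 7, 1999.

June 7, 1999; July 7, 1999; August 7, 1999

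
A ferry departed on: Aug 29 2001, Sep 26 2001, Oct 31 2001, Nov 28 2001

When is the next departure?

Dec 26 2001

Every date is a Wednesday; gaps 28, 35, 28 days.
Each is the last Wednesday of its month (at least one falls on the 29th or later, ruling out '4th Wednesday').
Last Wednesday of December 2001: Dec 26 2001.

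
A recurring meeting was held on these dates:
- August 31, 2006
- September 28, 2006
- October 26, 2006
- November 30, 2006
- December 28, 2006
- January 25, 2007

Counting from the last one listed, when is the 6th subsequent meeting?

July 26, 2007

All Thursdays; the gaps (28, 28, 35, 28, 28) vary with month length.
This is the last Thursday of each month.
Last Thursday of February 2007: February 22, 2007.
Last Thursday of March 2007: March 29, 2007.
Last Thursday of April 2007: April 26, 2007.
May 2007 ends with Thursday May 31, 2007.
Last Thursday of June 2007: June 28, 2007.
Last Thursday of July 2007: July 26, 2007.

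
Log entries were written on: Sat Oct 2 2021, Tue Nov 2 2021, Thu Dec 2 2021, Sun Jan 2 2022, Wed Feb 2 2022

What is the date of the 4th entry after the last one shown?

Thu Jun 2 2022

The day-of-month is always 2 (31, 30, 31, 31 days between events).
So this recurs on the 2nd of each month.
Next: March 2022 → Wed Mar 2 2022.
Next: April 2022 → Sat Apr 2 2022.
May 2022: Mon May 2 2022.
June 2022: Thu Jun 2 2022.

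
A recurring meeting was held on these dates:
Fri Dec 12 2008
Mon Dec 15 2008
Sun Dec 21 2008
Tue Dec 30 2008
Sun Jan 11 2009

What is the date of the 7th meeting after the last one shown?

Intervals are 3, 6, 9, 12 days — an arithmetic progression with common difference 3.
Next gap: 15 days. Sun Jan 11 2009 + 15 days = Mon Jan 26 2009.
Next gap: 18 days. Mon Jan 26 2009 + 18 days = Fri Feb 13 2009.
Next gap: 21 days. Fri Feb 13 2009 + 21 days = Fri Mar 6 2009.
Next gap: 24 days. Fri Mar 6 2009 + 24 days = Mon Mar 30 2009.
Next gap: 27 days. Mon Mar 30 2009 + 27 days = Sun Apr 26 2009.
Next gap: 30 days. Sun Apr 26 2009 + 30 days = Tue May 26 2009.
Next gap: 33 days. Tue May 26 2009 + 33 days = Sun Jun 28 2009.

Sun Jun 28 2009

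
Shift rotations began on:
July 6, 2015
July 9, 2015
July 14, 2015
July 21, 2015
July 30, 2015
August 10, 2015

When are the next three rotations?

Intervals are 3, 5, 7, 9, 11 days — an arithmetic progression with common difference 2.
Next gap: 13 days. August 10, 2015 + 13 days = August 23, 2015.
Next gap: 15 days. August 23, 2015 + 15 days = September 7, 2015.
Next gap: 17 days. September 7, 2015 + 17 days = September 24, 2015.

August 23, 2015; September 7, 2015; September 24, 2015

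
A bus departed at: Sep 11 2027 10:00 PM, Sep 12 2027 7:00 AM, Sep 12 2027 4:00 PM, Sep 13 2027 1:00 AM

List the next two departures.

Spacing: 9, 9, 9 h — constant 9 h.
Sep 13 2027 1:00 AM + 9 h = Sep 13 2027 10:00 AM.
Sep 13 2027 10:00 AM + 9 h = Sep 13 2027 7:00 PM.

Sep 13 2027 10:00 AM, Sep 13 2027 7:00 PM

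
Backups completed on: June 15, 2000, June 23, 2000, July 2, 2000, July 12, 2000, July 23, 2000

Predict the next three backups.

August 4, 2000; August 17, 2000; August 31, 2000

Intervals are 8, 9, 10, 11 days — an arithmetic progression with common difference 1.
Next gap: 12 days. July 23, 2000 + 12 days = August 4, 2000.
Next gap: 13 days. August 4, 2000 + 13 days = August 17, 2000.
Next gap: 14 days. August 17, 2000 + 14 days = August 31, 2000.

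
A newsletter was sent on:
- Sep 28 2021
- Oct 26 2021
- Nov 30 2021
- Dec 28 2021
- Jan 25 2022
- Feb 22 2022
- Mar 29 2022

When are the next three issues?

All Tuesdays; the gaps (28, 35, 28, 28, 28, 35) vary with month length.
This is the last Tuesday of each month.
Last Tuesday of April 2022: Apr 26 2022.
May 2022 ends with Tuesday May 31 2022.
June 2022 ends with Tuesday Jun 28 2022.

Apr 26 2022, May 31 2022, Jun 28 2022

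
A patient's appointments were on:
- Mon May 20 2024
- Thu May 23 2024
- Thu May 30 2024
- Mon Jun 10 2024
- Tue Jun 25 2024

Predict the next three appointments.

Intervals are 3, 7, 11, 15 days — an arithmetic progression with common difference 4.
Next gap: 19 days. Tue Jun 25 2024 + 19 days = Sun Jul 14 2024.
Next gap: 23 days. Sun Jul 14 2024 + 23 days = Tue Aug 6 2024.
Next gap: 27 days. Tue Aug 6 2024 + 27 days = Mon Sep 2 2024.

Sun Jul 14 2024, Tue Aug 6 2024, Mon Sep 2 2024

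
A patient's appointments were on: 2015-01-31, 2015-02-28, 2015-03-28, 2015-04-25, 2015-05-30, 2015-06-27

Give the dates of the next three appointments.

2015-07-25, 2015-08-29, 2015-09-26

These are Saturdays with 28, 28, 28, 35, 28-day gaps.
Each is the final Saturday of its month — 2015-01-31 is past the 28th, so '4th Saturday' doesn't fit.
Last Saturday of July 2015: 2015-07-25.
Last Saturday of August 2015: 2015-08-29.
September 2015 ends with Saturday 2015-09-26.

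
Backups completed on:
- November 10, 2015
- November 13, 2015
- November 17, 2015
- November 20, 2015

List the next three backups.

November 24, 2015; November 27, 2015; December 1, 2015

The gap pattern 3, 4, 3 repeats every 2 events.
These are the Tuesdays and Fridays of each week.
The following Tuesday is November 24, 2015.
The following Friday is November 27, 2015.
The following Tuesday is December 1, 2015.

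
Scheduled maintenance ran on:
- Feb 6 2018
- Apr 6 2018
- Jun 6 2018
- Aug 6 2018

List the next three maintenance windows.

Each date is the 6th; the gaps (59, 61, 61) track the month lengths.
The rule is the 6th of every 2 months.
October 2018: Oct 6 2018.
December 2018: Dec 6 2018.
February 2019: Feb 6 2019.

Oct 6 2018, Dec 6 2018, Feb 6 2019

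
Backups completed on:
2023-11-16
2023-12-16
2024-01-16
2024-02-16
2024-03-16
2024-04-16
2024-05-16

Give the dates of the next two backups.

Gaps: 30, 31, 31, 29, 31, 30 days — not constant. Every event is on the 16th of the month.
Pattern: the 16th of each month.
June 2024: 2024-06-16.
Next: July 2024 → 2024-07-16.

2024-06-16, 2024-07-16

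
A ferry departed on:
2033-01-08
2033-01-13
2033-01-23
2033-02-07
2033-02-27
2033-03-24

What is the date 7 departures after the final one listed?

2034-02-02

The spacing grows by 5 each time: 5, 10, 15, 20, 25 days.
Next gap: 30 days. 2033-03-24 + 30 days = 2033-04-23.
Next gap: 35 days. 2033-04-23 + 35 days = 2033-05-28.
Next gap: 40 days. 2033-05-28 + 40 days = 2033-07-07.
Next gap: 45 days. 2033-07-07 + 45 days = 2033-08-21.
Next gap: 50 days. 2033-08-21 + 50 days = 2033-10-10.
Next gap: 55 days. 2033-10-10 + 55 days = 2033-12-04.
Next gap: 60 days. 2033-12-04 + 60 days = 2034-02-02.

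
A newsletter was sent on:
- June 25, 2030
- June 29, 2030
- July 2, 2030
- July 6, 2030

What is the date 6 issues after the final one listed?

Every event lands on a Tuesday or Saturday (gaps cycle 4, 3, 4).
So the schedule is: every Tuesday and Saturday.
Next Tuesday: July 9, 2030.
Next Saturday: July 13, 2030.
Next Tuesday: July 16, 2030.
The following Saturday is July 20, 2030.
The following Tuesday is July 23, 2030.
Next Saturday: July 27, 2030.

July 27, 2030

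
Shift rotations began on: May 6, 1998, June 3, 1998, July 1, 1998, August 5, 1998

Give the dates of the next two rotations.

September 2, 1998; October 7, 1998

These are Wednesdays at 28- or 35-day spacing (28, 28, 35).
The pattern: 1st Wednesday of the month.
September 1998 — 1st Wednesday is September 2, 1998.
October 1998 — 1st Wednesday is October 7, 1998.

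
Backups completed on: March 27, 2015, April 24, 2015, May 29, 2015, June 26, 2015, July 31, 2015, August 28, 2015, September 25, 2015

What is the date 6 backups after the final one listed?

These are Fridays with 28, 35, 28, 35, 28, 28-day gaps.
Each is the final Friday of its month — May 29, 2015 is past the 28th, so '4th Friday' doesn't fit.
Last Friday of October 2015: October 30, 2015.
Last Friday of November 2015: November 27, 2015.
December 2015 ends with Friday December 25, 2015.
January 2016 ends with Friday January 29, 2016.
Last Friday of February 2016: February 26, 2016.
Last Friday of March 2016: March 25, 2016.

March 25, 2016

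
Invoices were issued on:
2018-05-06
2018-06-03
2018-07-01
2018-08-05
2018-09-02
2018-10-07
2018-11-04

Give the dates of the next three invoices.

These are Sundays at 28- or 35-day spacing (28, 28, 35, 28, 35, 28).
The pattern: 1st Sunday of the month.
December 2018 — 1st Sunday is 2018-12-02.
1st Sunday of January 2019: 2019-01-06.
February 2019 — 1st Sunday is 2019-02-03.

2018-12-02, 2019-01-06, 2019-02-03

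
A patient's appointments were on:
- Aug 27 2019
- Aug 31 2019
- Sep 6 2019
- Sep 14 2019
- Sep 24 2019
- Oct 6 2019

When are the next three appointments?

The spacing grows by 2 each time: 4, 6, 8, 10, 12 days.
Next gap: 14 days. Oct 6 2019 + 14 days = Oct 20 2019.
Next gap: 16 days. Oct 20 2019 + 16 days = Nov 5 2019.
Next gap: 18 days. Nov 5 2019 + 18 days = Nov 23 2019.

Oct 20 2019, Nov 5 2019, Nov 23 2019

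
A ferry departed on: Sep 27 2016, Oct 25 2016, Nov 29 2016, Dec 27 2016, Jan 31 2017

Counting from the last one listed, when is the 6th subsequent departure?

Jul 25 2017

These are Tuesdays with 28, 35, 28, 35-day gaps.
Each is the final Tuesday of its month — Nov 29 2016 is past the 28th, so '4th Tuesday' doesn't fit.
Last Tuesday of February 2017: Feb 28 2017.
March 2017 ends with Tuesday Mar 28 2017.
Last Tuesday of April 2017: Apr 25 2017.
May 2017 ends with Tuesday May 30 2017.
Last Tuesday of June 2017: Jun 27 2017.
July 2017 ends with Tuesday Jul 25 2017.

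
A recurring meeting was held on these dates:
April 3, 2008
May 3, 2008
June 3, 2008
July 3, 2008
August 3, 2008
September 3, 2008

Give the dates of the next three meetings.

October 3, 2008; November 3, 2008; December 3, 2008

Gaps: 30, 31, 30, 31, 31 days — not constant. Every event is on the 3rd of the month.
Pattern: the 3rd of each month.
October 2008: October 3, 2008.
Next: November 2008 → November 3, 2008.
December 2008: December 3, 2008.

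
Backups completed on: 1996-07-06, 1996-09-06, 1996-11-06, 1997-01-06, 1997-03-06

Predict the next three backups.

1997-05-06, 1997-07-06, 1997-09-06

Each date is the 6th; the gaps (62, 61, 61, 59) track the month lengths.
The rule is the 6th of every 2 months.
May 1997: 1997-05-06.
July 1997: 1997-07-06.
Next: September 1997 → 1997-09-06.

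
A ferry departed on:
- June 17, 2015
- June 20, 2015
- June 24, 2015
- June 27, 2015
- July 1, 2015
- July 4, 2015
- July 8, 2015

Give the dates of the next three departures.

July 11, 2015; July 15, 2015; July 18, 2015

Gaps: 3, 4, 3, 4, 3, 4 days — not constant, but cyclic with period 2.
The events fall on every Wednesday and Saturday.
The following Saturday is July 11, 2015.
The following Wednesday is July 15, 2015.
Next Saturday: July 18, 2015.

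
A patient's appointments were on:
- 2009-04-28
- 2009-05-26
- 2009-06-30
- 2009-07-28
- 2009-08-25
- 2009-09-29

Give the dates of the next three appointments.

2009-10-27, 2009-11-24, 2009-12-29

Every date is a Tuesday; gaps 28, 35, 28, 28, 35 days.
Each is the last Tuesday of its month (at least one falls on the 29th or later, ruling out '4th Tuesday').
October 2009 ends with Tuesday 2009-10-27.
November 2009 ends with Tuesday 2009-11-24.
Last Tuesday of December 2009: 2009-12-29.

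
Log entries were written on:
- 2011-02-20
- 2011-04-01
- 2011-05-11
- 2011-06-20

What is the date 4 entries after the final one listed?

2011-11-27

Gaps between consecutive events: 40, 40, 40 days — a constant 40-day interval.
2011-06-20 + 40 days = 2011-07-30.
2011-07-30 + 40 days = 2011-09-08.
2011-09-08 + 40 days = 2011-10-18.
2011-10-18 + 40 days = 2011-11-27.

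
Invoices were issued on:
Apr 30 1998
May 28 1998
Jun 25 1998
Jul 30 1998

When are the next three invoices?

Aug 27 1998, Sep 24 1998, Oct 29 1998

These are Thursdays with 28, 28, 35-day gaps.
Each is the final Thursday of its month — Apr 30 1998 is past the 28th, so '4th Thursday' doesn't fit.
Last Thursday of August 1998: Aug 27 1998.
September 1998 ends with Thursday Sep 24 1998.
Last Thursday of October 1998: Oct 29 1998.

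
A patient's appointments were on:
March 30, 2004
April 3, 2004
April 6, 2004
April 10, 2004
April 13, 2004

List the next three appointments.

April 17, 2004; April 20, 2004; April 24, 2004

Gaps: 4, 3, 4, 3 days — not constant, but cyclic with period 2.
The events fall on every Tuesday and Saturday.
The following Saturday is April 17, 2004.
Next Tuesday: April 20, 2004.
Next Saturday: April 24, 2004.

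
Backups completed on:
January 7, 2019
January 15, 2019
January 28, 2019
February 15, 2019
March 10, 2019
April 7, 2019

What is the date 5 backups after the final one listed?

November 8, 2019

The spacing grows by 5 each time: 8, 13, 18, 23, 28 days.
Next gap: 33 days. April 7, 2019 + 33 days = May 10, 2019.
Next gap: 38 days. May 10, 2019 + 38 days = June 17, 2019.
Next gap: 43 days. June 17, 2019 + 43 days = July 30, 2019.
Next gap: 48 days. July 30, 2019 + 48 days = September 16, 2019.
Next gap: 53 days. September 16, 2019 + 53 days = November 8, 2019.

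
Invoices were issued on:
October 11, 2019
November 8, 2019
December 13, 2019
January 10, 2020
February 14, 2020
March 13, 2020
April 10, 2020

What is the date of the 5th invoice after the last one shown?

These are Fridays at 28- or 35-day spacing (28, 35, 28, 35, 28, 28).
The pattern: 2nd Friday of the month.
2nd Friday of May 2020: May 8, 2020.
2nd Friday of June 2020: June 12, 2020.
July 2020 — 2nd Friday is July 10, 2020.
August 2020 — 2nd Friday is August 14, 2020.
2nd Friday of September 2020: September 11, 2020.

September 11, 2020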